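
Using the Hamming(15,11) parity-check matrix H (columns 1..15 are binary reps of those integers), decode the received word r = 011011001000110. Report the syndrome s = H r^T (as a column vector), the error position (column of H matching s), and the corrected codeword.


s = (1, 0, 0, 0)^T, error position = 8, corrected codeword c = 011011011000110

Compute s = H r^T mod 2 one row at a time:
  s_1 = 0 + 1 + 0 + 0 + 0 + 1 + 1 + 0 = 3 ≡ 1 (mod 2).
  s_2 = 0 + 1 + 1 + 0 + 0 + 1 + 1 + 0 = 4 ≡ 0 (mod 2).
  s_3 = 1 + 1 + 1 + 0 + 0 + 0 + 1 + 0 = 4 ≡ 0 (mod 2).
  s_4 = 0 + 1 + 1 + 0 + 1 + 0 + 1 + 0 = 4 ≡ 0 (mod 2).
s = (1, 0, 0, 0)^T — this equals column 8 of H (binary 1000), so error is at position 8.
Correct: flip bit 8 of r = 011011001000110 to get c = 011011011000110.


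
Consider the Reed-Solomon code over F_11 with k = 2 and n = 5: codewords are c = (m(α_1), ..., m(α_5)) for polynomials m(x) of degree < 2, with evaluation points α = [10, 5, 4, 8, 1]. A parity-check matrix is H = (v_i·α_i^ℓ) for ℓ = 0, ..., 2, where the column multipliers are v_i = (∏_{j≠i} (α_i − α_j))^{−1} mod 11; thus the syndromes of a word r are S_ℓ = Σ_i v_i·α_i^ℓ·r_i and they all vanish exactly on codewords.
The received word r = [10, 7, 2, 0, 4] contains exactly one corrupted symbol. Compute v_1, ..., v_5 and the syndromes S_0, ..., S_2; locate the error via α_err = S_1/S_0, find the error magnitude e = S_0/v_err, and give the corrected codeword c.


S = (9, 9, 9), error at position 5, error magnitude e = 6, c = [10, 7, 2, 0, 9].

Step 1: column multipliers v_i = (∏_{j≠i}(α_i − α_j))^{−1} mod 11.
  i = 1 (α = 10): (10−5)(10−4)(10−8)(10−1) = 5·6·2·9 = 540 ≡ 1, so v_1 = 1^{−1} = 1 (mod 11).
  i = 2 (α = 5): (5−10)(5−4)(5−8)(5−1) = (−5)·1·(−3)·4 = 60 ≡ 5, so v_2 = 5^{−1} = 9 (mod 11).
  i = 3 (α = 4): (4−10)(4−5)(4−8)(4−1) = (−6)·(−1)·(−4)·3 = −72 ≡ 5, so v_3 = 5^{−1} = 9 (mod 11).
  i = 4 (α = 8): (8−10)(8−5)(8−4)(8−1) = (−2)·3·4·7 = −168 ≡ 8, so v_4 = 8^{−1} = 7 (mod 11).
  i = 5 (α = 1): (1−10)(1−5)(1−4)(1−8) = (−9)·(−4)·(−3)·(−7) = 756 ≡ 8, so v_5 = 8^{−1} = 7 (mod 11).
  v = [1, 9, 9, 7, 7].
Step 2: syndromes of r = [10, 7, 2, 0, 4] (all sums mod 11).
  S_0 = Σ v_i r_i = 1·10 + 9·7 + 9·2 + 7·0 + 7·4 = 119 ≡ 9.
  S_1 = Σ v_i α_i r_i = 1·10·10 + 9·5·7 + 9·4·2 + 7·8·0 + 7·1·4 = 515 ≡ 9.
  α_i^2 mod 11 = [1, 3, 5, 9, 1].
  S_2 = Σ v_i α_i^2 r_i = 1·1·10 + 9·3·7 + 9·5·2 + 7·9·0 + 7·1·4 = 317 ≡ 9.
  S = (9, 9, 9) ≠ 0, so r is not a codeword (an error is present).
Step 3: locate the error. For a single error e at position i, S_ℓ = v_i·e·α_i^ℓ, so α_err = S_1/S_0.
  S_0^{−1} = 9^{−1} = 5 (mod 11), so α_err = 9·5 = 45 ≡ 1 = α_5. Error position i = 5.
  Consistency check: S_2/S_1 = 9·5 = 45 ≡ 1 = α_err ✓ (single-error assumption holds).
Step 4: error magnitude e = S_0/v_5 = S_0·∏_{j≠5}(α_5 − α_j) = 9·8 = 72 ≡ 6 (mod 11).
Step 5: correct position 5: c_5 = r_5 − e = 4 − 6 ≡ 9 (mod 11). Hence c = [10, 7, 2, 0, 9].
  Check: interpolating c through the α_i gives m(x) = 4 + 5·x (degree < 2) with m(α_i) = c_i for every i, so c is indeed a codeword.


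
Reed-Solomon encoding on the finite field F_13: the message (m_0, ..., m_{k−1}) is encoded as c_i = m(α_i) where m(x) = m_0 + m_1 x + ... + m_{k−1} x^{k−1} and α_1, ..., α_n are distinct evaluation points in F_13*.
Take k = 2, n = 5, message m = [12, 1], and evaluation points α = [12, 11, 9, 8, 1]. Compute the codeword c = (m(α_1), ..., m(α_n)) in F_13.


c = [11, 10, 8, 7, 0]

Message polynomial: m(x) = 12 + 1·x (mod 13).
For each evaluation point α_i, compute m(α_i) mod 13:
  α_1 = 12: Horner steps 1 → 11, so m(12) = 11.
  α_2 = 11: Horner steps 1 → 10, so m(11) = 10.
  α_3 = 9: Horner steps 1 → 8, so m(9) = 8.
  α_4 = 8: Horner steps 1 → 7, so m(8) = 7.
  α_5 = 1: Horner steps 1 → 0, so m(1) = 0.
Codeword c = [11, 10, 8, 7, 0] ∈ F_13^5.


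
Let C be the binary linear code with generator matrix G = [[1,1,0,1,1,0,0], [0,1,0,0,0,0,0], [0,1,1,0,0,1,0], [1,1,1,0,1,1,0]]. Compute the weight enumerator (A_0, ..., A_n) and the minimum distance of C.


Weight distribution: A_0 = 1, A_1 = 2, A_2 = 3, A_3 = 4, A_4 = 3, A_5 = 2, A_6 = 1. Minimum distance d = 1.

Enumerate all 2^4 = 16 messages m ∈ F_2^4.
For each, compute codeword c = mG in F_2^7, then tally its weight.
  m = 0000 → c = 0000000, weight = 0.
  m = 1000 → c = 1101100, weight = 4.
  m = 0100 → c = 0100000, weight = 1.
  m = 1100 → c = 1001100, weight = 3.
  m = 0010 → c = 0110010, weight = 3.
  m = 1010 → c = 1011110, weight = 5.
  m = 0110 → c = 0010010, weight = 2.
  m = 1110 → c = 1111110, weight = 6.
  m = 0001 → c = 1110110, weight = 5.
  m = 1001 → c = 0011010, weight = 3.
  m = 0101 → c = 1010110, weight = 4.
  m = 1101 → c = 0111010, weight = 4.
  m = 0011 → c = 1000100, weight = 2.
  m = 1011 → c = 0101000, weight = 2.
  m = 0111 → c = 1100100, weight = 3.
  m = 1111 → c = 0001000, weight = 1.
Tally weights:
  weight 0: 1 codewords.
  weight 1: 2 codewords.
  weight 2: 3 codewords.
  weight 3: 4 codewords.
  weight 4: 3 codewords.
  weight 5: 2 codewords.
  weight 6: 1 codewords.
Minimum distance d = smallest w > 0 with A_w > 0 = 1.
Sanity: Σ A_w = 16 = 2^4 = 16 ✓.


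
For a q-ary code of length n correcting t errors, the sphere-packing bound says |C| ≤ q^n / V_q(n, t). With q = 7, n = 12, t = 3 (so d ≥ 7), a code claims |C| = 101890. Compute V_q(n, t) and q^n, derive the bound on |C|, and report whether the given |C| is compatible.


V_q(n, t) = 49969, q^n = 13841287201, Hamming bound = 276997, |C| = 101890 ≤ bound (satisfied).

Step 1: Compute V_q(n, t) = Σ_{j=0}^3 C(n, j) (q−1)^j.
  j = 0: C(12,0)·(6)^0 = 1·1 = 1.
  j = 1: C(12,1)·(6)^1 = 12·6 = 72.
  j = 2: C(12,2)·(6)^2 = 66·36 = 2376.
  j = 3: C(12,3)·(6)^3 = 220·216 = 47520.
  V_q(n, t) = 1 + 72 + 2376 + 47520 = 49969.
Step 2: q^n = 7^12 = 13841287201.
Step 3: Hamming bound ⌊q^n / V_q(n,t)⌋ = ⌊13841287201/49969⌋ = 276997.
Step 4: Compare |C| = 101890 to 276997: satisfied.
The claimed |C| lies below the Hamming bound.


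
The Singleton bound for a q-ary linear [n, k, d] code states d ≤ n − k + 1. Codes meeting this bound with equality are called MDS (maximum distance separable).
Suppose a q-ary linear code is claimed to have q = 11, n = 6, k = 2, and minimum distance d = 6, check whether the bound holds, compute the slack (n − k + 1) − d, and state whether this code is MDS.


Singleton RHS = n − k + 1 = 5, slack = -1, bound violated (no such code; not MDS).

Singleton bound: d ≤ n − k + 1.
Here n = 6, k = 2, so n − k + 1 = 5.
Given d = 6, check d ≤ 5: NO.
Slack = (n − k + 1) − d = -1.
The slack is negative: d = 6 exceeds n − k + 1 = 5 by 1, so the Singleton bound is violated and no linear [6, 2, 6]_11 code can exist. In particular it is not MDS (MDS requires d = n − k + 1 exactly).
Description: the claimed parameters are [6, 2, 6]_11; such a code would be impossible (violates the Singleton bound).


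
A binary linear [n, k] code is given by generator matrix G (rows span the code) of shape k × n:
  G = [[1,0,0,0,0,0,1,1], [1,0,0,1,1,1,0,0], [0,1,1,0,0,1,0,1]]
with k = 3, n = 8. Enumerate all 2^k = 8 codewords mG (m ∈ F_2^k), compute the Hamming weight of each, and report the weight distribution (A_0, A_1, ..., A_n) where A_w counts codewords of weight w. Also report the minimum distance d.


Weight distribution: A_0 = 1, A_3 = 1, A_4 = 2, A_5 = 3, A_6 = 1. Minimum distance d = 3.

Enumerate all 2^3 = 8 messages m ∈ F_2^3.
For each, compute codeword c = mG in F_2^8, then tally its weight.
  m = 000 → c = 00000000, weight = 0.
  m = 100 → c = 10000011, weight = 3.
  m = 010 → c = 10011100, weight = 4.
  m = 110 → c = 00011111, weight = 5.
  m = 001 → c = 01100101, weight = 4.
  m = 101 → c = 11100110, weight = 5.
  m = 011 → c = 11111001, weight = 6.
  m = 111 → c = 01111010, weight = 5.
Tally weights:
  weight 0: 1 codewords.
  weight 3: 1 codewords.
  weight 4: 2 codewords.
  weight 5: 3 codewords.
  weight 6: 1 codewords.
Minimum distance d = smallest w > 0 with A_w > 0 = 3.
Sanity: Σ A_w = 8 = 2^3 = 8 ✓.


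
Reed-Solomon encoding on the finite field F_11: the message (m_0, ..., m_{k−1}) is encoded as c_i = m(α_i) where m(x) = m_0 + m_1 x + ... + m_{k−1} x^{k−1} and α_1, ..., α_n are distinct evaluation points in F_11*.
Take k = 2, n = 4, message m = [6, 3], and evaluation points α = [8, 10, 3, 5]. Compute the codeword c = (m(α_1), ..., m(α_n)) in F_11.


c = [8, 3, 4, 10]

Message polynomial: m(x) = 6 + 3·x (mod 11).
For each evaluation point α_i, compute m(α_i) mod 11:
  α_1 = 8: Horner steps 3 → 8, so m(8) = 8.
  α_2 = 10: Horner steps 3 → 3, so m(10) = 3.
  α_3 = 3: Horner steps 3 → 4, so m(3) = 4.
  α_4 = 5: Horner steps 3 → 10, so m(5) = 10.
Codeword c = [8, 3, 4, 10] ∈ F_11^4.


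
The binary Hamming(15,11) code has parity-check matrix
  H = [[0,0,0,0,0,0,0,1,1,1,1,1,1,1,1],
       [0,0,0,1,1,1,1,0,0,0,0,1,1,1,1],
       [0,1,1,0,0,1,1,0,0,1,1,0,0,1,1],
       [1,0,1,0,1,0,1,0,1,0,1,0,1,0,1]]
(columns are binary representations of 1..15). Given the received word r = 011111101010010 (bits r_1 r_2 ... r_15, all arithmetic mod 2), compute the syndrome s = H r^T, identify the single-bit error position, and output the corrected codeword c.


s = (1, 1, 0, 1)^T, error position = 13, corrected codeword c = 011111101010110

Compute s = H r^T mod 2 one row at a time:
  s_1 = 0 + 1 + 0 + 1 + 0 + 0 + 1 + 0 = 3 ≡ 1 (mod 2).
  s_2 = 1 + 1 + 1 + 1 + 0 + 0 + 1 + 0 = 5 ≡ 1 (mod 2).
  s_3 = 1 + 1 + 1 + 1 + 0 + 1 + 1 + 0 = 6 ≡ 0 (mod 2).
  s_4 = 0 + 1 + 1 + 1 + 1 + 1 + 0 + 0 = 5 ≡ 1 (mod 2).
s = (1, 1, 0, 1)^T — this equals column 13 of H (binary 1101), so error is at position 13.
Correct: flip bit 13 of r = 011111101010010 to get c = 011111101010110.


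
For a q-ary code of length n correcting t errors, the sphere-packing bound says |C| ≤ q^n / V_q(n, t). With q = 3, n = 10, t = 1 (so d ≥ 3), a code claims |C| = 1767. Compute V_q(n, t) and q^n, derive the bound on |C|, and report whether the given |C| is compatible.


V_q(n, t) = 21, q^n = 59049, Hamming bound = 2811, |C| = 1767 ≤ bound (satisfied).

Step 1: Compute V_q(n, t) = Σ_{j=0}^1 C(n, j) (q−1)^j.
  j = 0: C(10,0)·(2)^0 = 1·1 = 1.
  j = 1: C(10,1)·(2)^1 = 10·2 = 20.
  V_q(n, t) = 1 + 20 = 21.
Step 2: q^n = 3^10 = 59049.
Step 3: Hamming bound ⌊q^n / V_q(n,t)⌋ = ⌊59049/21⌋ = 2811.
Step 4: Compare |C| = 1767 to 2811: satisfied.
The claimed |C| lies below the Hamming bound.


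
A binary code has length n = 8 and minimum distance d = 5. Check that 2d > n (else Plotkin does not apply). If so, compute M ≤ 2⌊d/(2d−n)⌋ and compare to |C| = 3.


Plotkin bound M ≤ 4; given |C| = 3 ≤ bound (satisfied).

Check applicability: 2d = 10, n = 8.
2d − n = 2 > 0, so Plotkin applies.
Compute d/(2d−n) = 5/2 ≈ 2.5000.
⌊d/(2d−n)⌋ = 2.
Plotkin bound: M ≤ 2·2 = 4.
Given |C| = 3, check: satisfied.
This |C| is below the Plotkin bound.


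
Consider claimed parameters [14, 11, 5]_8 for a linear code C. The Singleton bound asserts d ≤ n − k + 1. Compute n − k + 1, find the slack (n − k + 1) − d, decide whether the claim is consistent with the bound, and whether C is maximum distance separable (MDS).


Singleton RHS = n − k + 1 = 4, slack = -1, bound violated (no such code; not MDS).

Singleton bound: d ≤ n − k + 1.
Here n = 14, k = 11, so n − k + 1 = 4.
Given d = 5, check d ≤ 4: NO.
Slack = (n − k + 1) − d = -1.
The slack is negative: d = 5 exceeds n − k + 1 = 4 by 1, so the Singleton bound is violated and no linear [14, 11, 5]_8 code can exist. In particular it is not MDS (MDS requires d = n − k + 1 exactly).
Description: the claimed parameters are [14, 11, 5]_8; such a code would be impossible (violates the Singleton bound).


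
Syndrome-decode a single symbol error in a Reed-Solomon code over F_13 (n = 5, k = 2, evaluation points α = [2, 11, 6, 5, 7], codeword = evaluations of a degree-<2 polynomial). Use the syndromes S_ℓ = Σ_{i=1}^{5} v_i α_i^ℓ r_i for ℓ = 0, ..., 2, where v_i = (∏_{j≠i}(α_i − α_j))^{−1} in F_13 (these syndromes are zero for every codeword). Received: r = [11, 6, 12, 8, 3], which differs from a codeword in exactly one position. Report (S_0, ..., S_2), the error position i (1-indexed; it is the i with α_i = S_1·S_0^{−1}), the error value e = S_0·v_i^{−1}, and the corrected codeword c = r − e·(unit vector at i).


S = (4, 8, 3), error at position 1, error magnitude e = 2, c = [9, 6, 12, 8, 3].

Step 1: column multipliers v_i = (∏_{j≠i}(α_i − α_j))^{−1} mod 13.
  i = 1 (α = 2): (2−11)(2−6)(2−5)(2−7) = (−9)·(−4)·(−3)·(−5) = 540 ≡ 7, so v_1 = 7^{−1} = 2 (mod 13).
  i = 2 (α = 11): (11−2)(11−6)(11−5)(11−7) = 9·5·6·4 = 1080 ≡ 1, so v_2 = 1^{−1} = 1 (mod 13).
  i = 3 (α = 6): (6−2)(6−11)(6−5)(6−7) = 4·(−5)·1·(−1) = 20 ≡ 7, so v_3 = 7^{−1} = 2 (mod 13).
  i = 4 (α = 5): (5−2)(5−11)(5−6)(5−7) = 3·(−6)·(−1)·(−2) = −36 ≡ 3, so v_4 = 3^{−1} = 9 (mod 13).
  i = 5 (α = 7): (7−2)(7−11)(7−6)(7−5) = 5·(−4)·1·2 = −40 ≡ 12, so v_5 = 12^{−1} = 12 (mod 13).
  v = [2, 1, 2, 9, 12].
Step 2: syndromes of r = [11, 6, 12, 8, 3] (all sums mod 13).
  S_0 = Σ v_i r_i = 2·11 + 1·6 + 2·12 + 9·8 + 12·3 = 160 ≡ 4.
  S_1 = Σ v_i α_i r_i = 2·2·11 + 1·11·6 + 2·6·12 + 9·5·8 + 12·7·3 = 866 ≡ 8.
  α_i^2 mod 13 = [4, 4, 10, 12, 10].
  S_2 = Σ v_i α_i^2 r_i = 2·4·11 + 1·4·6 + 2·10·12 + 9·12·8 + 12·10·3 = 1576 ≡ 3.
  S = (4, 8, 3) ≠ 0, so r is not a codeword (an error is present).
Step 3: locate the error. For a single error e at position i, S_ℓ = v_i·e·α_i^ℓ, so α_err = S_1/S_0.
  S_0^{−1} = 4^{−1} = 10 (mod 13), so α_err = 8·10 = 80 ≡ 2 = α_1. Error position i = 1.
  Consistency check: S_2/S_1 = 3·5 = 15 ≡ 2 = α_err ✓ (single-error assumption holds).
Step 4: error magnitude e = S_0/v_1 = S_0·∏_{j≠1}(α_1 − α_j) = 4·7 = 28 ≡ 2 (mod 13).
Step 5: correct position 1: c_1 = r_1 − e = 11 − 2 ≡ 9 (mod 13). Hence c = [9, 6, 12, 8, 3].
  Check: interpolating c through the α_i gives m(x) = 1 + 4·x (degree < 2) with m(α_i) = c_i for every i, so c is indeed a codeword.


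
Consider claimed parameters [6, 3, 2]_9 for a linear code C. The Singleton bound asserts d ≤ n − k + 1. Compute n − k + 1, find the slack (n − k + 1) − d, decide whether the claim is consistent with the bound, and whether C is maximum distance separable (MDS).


Singleton RHS = n − k + 1 = 4, slack = 2, bound satisfied, not MDS.

Singleton bound: d ≤ n − k + 1.
Here n = 6, k = 3, so n − k + 1 = 4.
Given d = 2, check d ≤ 4: YES.
Slack = (n − k + 1) − d = 2.
The code is NOT MDS (slack = 2 > 0).
Description: the claimed parameters are [6, 3, 2]_9; such a code would be non-MDS.


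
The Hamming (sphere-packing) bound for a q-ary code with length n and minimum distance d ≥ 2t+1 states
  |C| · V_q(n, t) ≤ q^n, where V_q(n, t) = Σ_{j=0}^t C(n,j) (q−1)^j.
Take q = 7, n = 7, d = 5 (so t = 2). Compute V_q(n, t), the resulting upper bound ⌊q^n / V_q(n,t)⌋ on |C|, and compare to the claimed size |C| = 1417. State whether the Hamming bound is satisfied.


V_q(n, t) = 799, q^n = 823543, Hamming bound = 1030, |C| = 1417 > bound (violated).

Step 1: Compute V_q(n, t) = Σ_{j=0}^2 C(n, j) (q−1)^j.
  j = 0: C(7,0)·(6)^0 = 1·1 = 1.
  j = 1: C(7,1)·(6)^1 = 7·6 = 42.
  j = 2: C(7,2)·(6)^2 = 21·36 = 756.
  V_q(n, t) = 1 + 42 + 756 = 799.
Step 2: q^n = 7^7 = 823543.
Step 3: Hamming bound ⌊q^n / V_q(n,t)⌋ = ⌊823543/799⌋ = 1030.
Step 4: Compare |C| = 1417 to 1030: violated.
The claimed |C| lies above the Hamming bound, so no 7-ary code of length 7 with d ≥ 5 can have 1417 codewords.


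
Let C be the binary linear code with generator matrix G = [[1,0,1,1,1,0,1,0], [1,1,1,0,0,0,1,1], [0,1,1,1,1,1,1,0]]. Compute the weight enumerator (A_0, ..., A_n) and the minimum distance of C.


Weight distribution: A_0 = 1, A_3 = 1, A_4 = 2, A_5 = 3, A_6 = 1. Minimum distance d = 3.

Enumerate all 2^3 = 8 messages m ∈ F_2^3.
For each, compute codeword c = mG in F_2^8, then tally its weight.
  m = 000 → c = 00000000, weight = 0.
  m = 100 → c = 10111010, weight = 5.
  m = 010 → c = 11100011, weight = 5.
  m = 110 → c = 01011001, weight = 4.
  m = 001 → c = 01111110, weight = 6.
  m = 101 → c = 11000100, weight = 3.
  m = 011 → c = 10011101, weight = 5.
  m = 111 → c = 00100111, weight = 4.
Tally weights:
  weight 0: 1 codewords.
  weight 3: 1 codewords.
  weight 4: 2 codewords.
  weight 5: 3 codewords.
  weight 6: 1 codewords.
Minimum distance d = smallest w > 0 with A_w > 0 = 3.
Sanity: Σ A_w = 8 = 2^3 = 8 ✓.


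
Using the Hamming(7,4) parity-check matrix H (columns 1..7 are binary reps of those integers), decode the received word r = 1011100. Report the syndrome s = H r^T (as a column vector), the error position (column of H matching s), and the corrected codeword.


s = (0, 1, 1)^T, error position = 3, corrected codeword c = 1001100

Compute s = H r^T mod 2 one row at a time:
  s_1 = 1 + 1 + 0 + 0 = 2 ≡ 0 (mod 2).
  s_2 = 0 + 1 + 0 + 0 = 1 ≡ 1 (mod 2).
  s_3 = 1 + 1 + 1 + 0 = 3 ≡ 1 (mod 2).
s = (0, 1, 1)^T — this equals column 3 of H (binary 011), so error is at position 3.
Correct: flip bit 3 of r = 1011100 to get c = 1001100.


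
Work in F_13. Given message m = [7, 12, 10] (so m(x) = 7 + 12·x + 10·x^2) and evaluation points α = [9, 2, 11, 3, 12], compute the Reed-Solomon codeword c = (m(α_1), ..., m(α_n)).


c = [2, 6, 10, 3, 5]

Message polynomial: m(x) = 7 + 12·x + 10·x^2 (mod 13).
For each evaluation point α_i, compute m(α_i) mod 13:
  α_1 = 9: Horner steps 10 → 11 → 2, so m(9) = 2.
  α_2 = 2: Horner steps 10 → 6 → 6, so m(2) = 6.
  α_3 = 11: Horner steps 10 → 5 → 10, so m(11) = 10.
  α_4 = 3: Horner steps 10 → 3 → 3, so m(3) = 3.
  α_5 = 12: Horner steps 10 → 2 → 5, so m(12) = 5.
Codeword c = [2, 6, 10, 3, 5] ∈ F_13^5.


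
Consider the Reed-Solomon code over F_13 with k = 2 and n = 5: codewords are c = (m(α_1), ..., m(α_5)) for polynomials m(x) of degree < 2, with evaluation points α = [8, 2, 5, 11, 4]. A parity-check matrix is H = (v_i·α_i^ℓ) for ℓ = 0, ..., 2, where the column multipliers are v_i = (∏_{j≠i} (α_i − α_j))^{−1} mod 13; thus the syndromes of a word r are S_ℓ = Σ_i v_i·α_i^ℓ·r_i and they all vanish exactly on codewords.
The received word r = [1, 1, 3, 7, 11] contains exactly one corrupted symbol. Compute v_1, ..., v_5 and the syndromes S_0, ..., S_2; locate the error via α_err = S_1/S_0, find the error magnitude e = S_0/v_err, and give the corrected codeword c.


S = (7, 4, 6), error at position 1, error magnitude e = 9, c = [5, 1, 3, 7, 11].

Step 1: column multipliers v_i = (∏_{j≠i}(α_i − α_j))^{−1} mod 13.
  i = 1 (α = 8): (8−2)(8−5)(8−11)(8−4) = 6·3·(−3)·4 = −216 ≡ 5, so v_1 = 5^{−1} = 8 (mod 13).
  i = 2 (α = 2): (2−8)(2−5)(2−11)(2−4) = (−6)·(−3)·(−9)·(−2) = 324 ≡ 12, so v_2 = 12^{−1} = 12 (mod 13).
  i = 3 (α = 5): (5−8)(5−2)(5−11)(5−4) = (−3)·3·(−6)·1 = 54 ≡ 2, so v_3 = 2^{−1} = 7 (mod 13).
  i = 4 (α = 11): (11−8)(11−2)(11−5)(11−4) = 3·9·6·7 = 1134 ≡ 3, so v_4 = 3^{−1} = 9 (mod 13).
  i = 5 (α = 4): (4−8)(4−2)(4−5)(4−11) = (−4)·2·(−1)·(−7) = −56 ≡ 9, so v_5 = 9^{−1} = 3 (mod 13).
  v = [8, 12, 7, 9, 3].
Step 2: syndromes of r = [1, 1, 3, 7, 11] (all sums mod 13).
  S_0 = Σ v_i r_i = 8·1 + 12·1 + 7·3 + 9·7 + 3·11 = 137 ≡ 7.
  S_1 = Σ v_i α_i r_i = 8·8·1 + 12·2·1 + 7·5·3 + 9·11·7 + 3·4·11 = 1018 ≡ 4.
  α_i^2 mod 13 = [12, 4, 12, 4, 3].
  S_2 = Σ v_i α_i^2 r_i = 8·12·1 + 12·4·1 + 7·12·3 + 9·4·7 + 3·3·11 = 747 ≡ 6.
  S = (7, 4, 6) ≠ 0, so r is not a codeword (an error is present).
Step 3: locate the error. For a single error e at position i, S_ℓ = v_i·e·α_i^ℓ, so α_err = S_1/S_0.
  S_0^{−1} = 7^{−1} = 2 (mod 13), so α_err = 4·2 = 8 ≡ 8 = α_1. Error position i = 1.
  Consistency check: S_2/S_1 = 6·10 = 60 ≡ 8 = α_err ✓ (single-error assumption holds).
Step 4: error magnitude e = S_0/v_1 = S_0·∏_{j≠1}(α_1 − α_j) = 7·5 = 35 ≡ 9 (mod 13).
Step 5: correct position 1: c_1 = r_1 − e = 1 − 9 ≡ 5 (mod 13). Hence c = [5, 1, 3, 7, 11].
  Check: interpolating c through the α_i gives m(x) = 4 + 5·x (degree < 2) with m(α_i) = c_i for every i, so c is indeed a codeword.


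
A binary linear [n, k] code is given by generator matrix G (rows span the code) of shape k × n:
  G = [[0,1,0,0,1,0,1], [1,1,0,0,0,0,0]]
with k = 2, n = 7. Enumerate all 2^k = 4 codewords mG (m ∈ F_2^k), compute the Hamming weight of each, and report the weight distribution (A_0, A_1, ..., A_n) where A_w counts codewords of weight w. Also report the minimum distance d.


Weight distribution: A_0 = 1, A_2 = 1, A_3 = 2. Minimum distance d = 2.

Enumerate all 2^2 = 4 messages m ∈ F_2^2.
For each, compute codeword c = mG in F_2^7, then tally its weight.
  m = 00 → c = 0000000, weight = 0.
  m = 10 → c = 0100101, weight = 3.
  m = 01 → c = 1100000, weight = 2.
  m = 11 → c = 1000101, weight = 3.
Tally weights:
  weight 0: 1 codewords.
  weight 2: 1 codewords.
  weight 3: 2 codewords.
Minimum distance d = smallest w > 0 with A_w > 0 = 2.
Sanity: Σ A_w = 4 = 2^2 = 4 ✓.


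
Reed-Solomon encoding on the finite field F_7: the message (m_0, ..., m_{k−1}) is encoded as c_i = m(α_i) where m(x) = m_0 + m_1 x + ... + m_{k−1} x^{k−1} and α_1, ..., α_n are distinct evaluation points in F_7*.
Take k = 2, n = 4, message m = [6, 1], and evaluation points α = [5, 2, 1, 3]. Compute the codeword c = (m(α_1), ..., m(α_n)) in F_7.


c = [4, 1, 0, 2]

Message polynomial: m(x) = 6 + 1·x (mod 7).
For each evaluation point α_i, compute m(α_i) mod 7:
  α_1 = 5: Horner steps 1 → 4, so m(5) = 4.
  α_2 = 2: Horner steps 1 → 1, so m(2) = 1.
  α_3 = 1: Horner steps 1 → 0, so m(1) = 0.
  α_4 = 3: Horner steps 1 → 2, so m(3) = 2.
Codeword c = [4, 1, 0, 2] ∈ F_7^4.


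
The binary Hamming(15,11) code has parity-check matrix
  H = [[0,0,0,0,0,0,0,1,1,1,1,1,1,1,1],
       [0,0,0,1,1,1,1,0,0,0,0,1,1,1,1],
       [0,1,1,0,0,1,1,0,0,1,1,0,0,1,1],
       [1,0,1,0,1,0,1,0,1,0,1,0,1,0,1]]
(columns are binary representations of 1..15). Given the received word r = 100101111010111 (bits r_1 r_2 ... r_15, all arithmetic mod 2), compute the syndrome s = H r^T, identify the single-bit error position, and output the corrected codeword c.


s = (0, 0, 1, 0)^T, error position = 2, corrected codeword c = 110101111010111

Compute s = H r^T mod 2 one row at a time:
  s_1 = 1 + 1 + 0 + 1 + 0 + 1 + 1 + 1 = 6 ≡ 0 (mod 2).
  s_2 = 1 + 0 + 1 + 1 + 0 + 1 + 1 + 1 = 6 ≡ 0 (mod 2).
  s_3 = 0 + 0 + 1 + 1 + 0 + 1 + 1 + 1 = 5 ≡ 1 (mod 2).
  s_4 = 1 + 0 + 0 + 1 + 1 + 1 + 1 + 1 = 6 ≡ 0 (mod 2).
s = (0, 0, 1, 0)^T — this equals column 2 of H (binary 0010), so error is at position 2.
Correct: flip bit 2 of r = 100101111010111 to get c = 110101111010111.


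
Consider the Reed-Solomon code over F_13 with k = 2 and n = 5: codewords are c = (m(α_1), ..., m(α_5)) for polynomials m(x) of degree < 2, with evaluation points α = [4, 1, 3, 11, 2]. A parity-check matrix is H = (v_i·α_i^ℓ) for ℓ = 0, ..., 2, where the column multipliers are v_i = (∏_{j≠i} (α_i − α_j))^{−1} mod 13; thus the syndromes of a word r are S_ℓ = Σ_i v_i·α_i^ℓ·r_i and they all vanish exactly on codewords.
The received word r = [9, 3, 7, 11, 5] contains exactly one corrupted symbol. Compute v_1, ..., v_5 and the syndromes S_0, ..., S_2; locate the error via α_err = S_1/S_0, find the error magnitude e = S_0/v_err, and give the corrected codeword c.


S = (3, 7, 12), error at position 4, error magnitude e = 1, c = [9, 3, 7, 10, 5].

Step 1: column multipliers v_i = (∏_{j≠i}(α_i − α_j))^{−1} mod 13.
  i = 1 (α = 4): (4−1)(4−3)(4−11)(4−2) = 3·1·(−7)·2 = −42 ≡ 10, so v_1 = 10^{−1} = 4 (mod 13).
  i = 2 (α = 1): (1−4)(1−3)(1−11)(1−2) = (−3)·(−2)·(−10)·(−1) = 60 ≡ 8, so v_2 = 8^{−1} = 5 (mod 13).
  i = 3 (α = 3): (3−4)(3−1)(3−11)(3−2) = (−1)·2·(−8)·1 = 16 ≡ 3, so v_3 = 3^{−1} = 9 (mod 13).
  i = 4 (α = 11): (11−4)(11−1)(11−3)(11−2) = 7·10·8·9 = 5040 ≡ 9, so v_4 = 9^{−1} = 3 (mod 13).
  i = 5 (α = 2): (2−4)(2−1)(2−3)(2−11) = (−2)·1·(−1)·(−9) = −18 ≡ 8, so v_5 = 8^{−1} = 5 (mod 13).
  v = [4, 5, 9, 3, 5].
Step 2: syndromes of r = [9, 3, 7, 11, 5] (all sums mod 13).
  S_0 = Σ v_i r_i = 4·9 + 5·3 + 9·7 + 3·11 + 5·5 = 172 ≡ 3.
  S_1 = Σ v_i α_i r_i = 4·4·9 + 5·1·3 + 9·3·7 + 3·11·11 + 5·2·5 = 761 ≡ 7.
  α_i^2 mod 13 = [3, 1, 9, 4, 4].
  S_2 = Σ v_i α_i^2 r_i = 4·3·9 + 5·1·3 + 9·9·7 + 3·4·11 + 5·4·5 = 922 ≡ 12.
  S = (3, 7, 12) ≠ 0, so r is not a codeword (an error is present).
Step 3: locate the error. For a single error e at position i, S_ℓ = v_i·e·α_i^ℓ, so α_err = S_1/S_0.
  S_0^{−1} = 3^{−1} = 9 (mod 13), so α_err = 7·9 = 63 ≡ 11 = α_4. Error position i = 4.
  Consistency check: S_2/S_1 = 12·2 = 24 ≡ 11 = α_err ✓ (single-error assumption holds).
Step 4: error magnitude e = S_0/v_4 = S_0·∏_{j≠4}(α_4 − α_j) = 3·9 = 27 ≡ 1 (mod 13).
Step 5: correct position 4: c_4 = r_4 − e = 11 − 1 ≡ 10 (mod 13). Hence c = [9, 3, 7, 10, 5].
  Check: interpolating c through the α_i gives m(x) = 1 + 2·x (degree < 2) with m(α_i) = c_i for every i, so c is indeed a codeword.


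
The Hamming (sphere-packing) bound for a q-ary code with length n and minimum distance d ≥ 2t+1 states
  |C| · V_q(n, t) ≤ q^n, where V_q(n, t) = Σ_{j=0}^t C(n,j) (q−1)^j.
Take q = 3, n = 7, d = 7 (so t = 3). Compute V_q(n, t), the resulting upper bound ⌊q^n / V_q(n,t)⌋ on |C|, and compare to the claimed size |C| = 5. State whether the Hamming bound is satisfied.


V_q(n, t) = 379, q^n = 2187, Hamming bound = 5, |C| = 5 ≤ bound (satisfied).

Step 1: Compute V_q(n, t) = Σ_{j=0}^3 C(n, j) (q−1)^j.
  j = 0: C(7,0)·(2)^0 = 1·1 = 1.
  j = 1: C(7,1)·(2)^1 = 7·2 = 14.
  j = 2: C(7,2)·(2)^2 = 21·4 = 84.
  j = 3: C(7,3)·(2)^3 = 35·8 = 280.
  V_q(n, t) = 1 + 14 + 84 + 280 = 379.
Step 2: q^n = 3^7 = 2187.
Step 3: Hamming bound ⌊q^n / V_q(n,t)⌋ = ⌊2187/379⌋ = 5.
Step 4: Compare |C| = 5 to 5: satisfied.
The claimed |C| lies at the Hamming bound (tight).


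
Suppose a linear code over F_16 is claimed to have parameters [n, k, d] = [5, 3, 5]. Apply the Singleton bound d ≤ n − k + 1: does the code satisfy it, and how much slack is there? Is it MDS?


Singleton RHS = n − k + 1 = 3, slack = -2, bound violated (no such code; not MDS).

Singleton bound: d ≤ n − k + 1.
Here n = 5, k = 3, so n − k + 1 = 3.
Given d = 5, check d ≤ 3: NO.
Slack = (n − k + 1) − d = -2.
The slack is negative: d = 5 exceeds n − k + 1 = 3 by 2, so the Singleton bound is violated and no linear [5, 3, 5]_16 code can exist. In particular it is not MDS (MDS requires d = n − k + 1 exactly).
Description: the claimed parameters are [5, 3, 5]_16; such a code would be impossible (violates the Singleton bound).


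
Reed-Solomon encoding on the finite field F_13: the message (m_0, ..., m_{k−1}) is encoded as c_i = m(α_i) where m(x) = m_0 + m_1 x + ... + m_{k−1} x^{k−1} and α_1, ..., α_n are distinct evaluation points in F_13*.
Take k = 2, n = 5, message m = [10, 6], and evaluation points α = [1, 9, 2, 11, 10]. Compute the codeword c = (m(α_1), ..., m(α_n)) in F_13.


c = [3, 12, 9, 11, 5]

Message polynomial: m(x) = 10 + 6·x (mod 13).
For each evaluation point α_i, compute m(α_i) mod 13:
  α_1 = 1: Horner steps 6 → 3, so m(1) = 3.
  α_2 = 9: Horner steps 6 → 12, so m(9) = 12.
  α_3 = 2: Horner steps 6 → 9, so m(2) = 9.
  α_4 = 11: Horner steps 6 → 11, so m(11) = 11.
  α_5 = 10: Horner steps 6 → 5, so m(10) = 5.
Codeword c = [3, 12, 9, 11, 5] ∈ F_13^5.


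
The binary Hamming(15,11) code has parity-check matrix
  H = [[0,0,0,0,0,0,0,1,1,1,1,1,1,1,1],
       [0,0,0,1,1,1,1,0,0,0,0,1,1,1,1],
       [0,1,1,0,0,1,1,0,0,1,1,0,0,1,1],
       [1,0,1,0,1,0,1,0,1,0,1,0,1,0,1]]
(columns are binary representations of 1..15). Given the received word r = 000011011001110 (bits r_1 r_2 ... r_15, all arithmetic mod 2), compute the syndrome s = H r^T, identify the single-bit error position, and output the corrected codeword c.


s = (1, 1, 0, 1)^T, error position = 13, corrected codeword c = 000011011001010

Compute s = H r^T mod 2 one row at a time:
  s_1 = 1 + 1 + 0 + 0 + 1 + 1 + 1 + 0 = 5 ≡ 1 (mod 2).
  s_2 = 0 + 1 + 1 + 0 + 1 + 1 + 1 + 0 = 5 ≡ 1 (mod 2).
  s_3 = 0 + 0 + 1 + 0 + 0 + 0 + 1 + 0 = 2 ≡ 0 (mod 2).
  s_4 = 0 + 0 + 1 + 0 + 1 + 0 + 1 + 0 = 3 ≡ 1 (mod 2).
s = (1, 1, 0, 1)^T — this equals column 13 of H (binary 1101), so error is at position 13.
Correct: flip bit 13 of r = 000011011001110 to get c = 000011011001010.


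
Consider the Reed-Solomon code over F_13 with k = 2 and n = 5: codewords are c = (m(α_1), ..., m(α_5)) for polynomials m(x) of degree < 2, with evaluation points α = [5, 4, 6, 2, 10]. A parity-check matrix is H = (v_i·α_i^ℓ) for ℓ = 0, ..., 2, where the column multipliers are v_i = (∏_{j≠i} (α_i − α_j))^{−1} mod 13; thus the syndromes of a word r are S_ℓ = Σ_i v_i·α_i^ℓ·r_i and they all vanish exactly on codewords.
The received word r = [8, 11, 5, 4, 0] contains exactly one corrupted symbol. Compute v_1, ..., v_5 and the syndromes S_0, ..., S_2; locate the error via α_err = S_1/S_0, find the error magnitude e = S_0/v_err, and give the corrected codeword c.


S = (3, 4, 1), error at position 5, error magnitude e = 7, c = [8, 11, 5, 4, 6].

Step 1: column multipliers v_i = (∏_{j≠i}(α_i − α_j))^{−1} mod 13.
  i = 1 (α = 5): (5−4)(5−6)(5−2)(5−10) = 1·(−1)·3·(−5) = 15 ≡ 2, so v_1 = 2^{−1} = 7 (mod 13).
  i = 2 (α = 4): (4−5)(4−6)(4−2)(4−10) = (−1)·(−2)·2·(−6) = −24 ≡ 2, so v_2 = 2^{−1} = 7 (mod 13).
  i = 3 (α = 6): (6−5)(6−4)(6−2)(6−10) = 1·2·4·(−4) = −32 ≡ 7, so v_3 = 7^{−1} = 2 (mod 13).
  i = 4 (α = 2): (2−5)(2−4)(2−6)(2−10) = (−3)·(−2)·(−4)·(−8) = 192 ≡ 10, so v_4 = 10^{−1} = 4 (mod 13).
  i = 5 (α = 10): (10−5)(10−4)(10−6)(10−2) = 5·6·4·8 = 960 ≡ 11, so v_5 = 11^{−1} = 6 (mod 13).
  v = [7, 7, 2, 4, 6].
Step 2: syndromes of r = [8, 11, 5, 4, 0] (all sums mod 13).
  S_0 = Σ v_i r_i = 7·8 + 7·11 + 2·5 + 4·4 + 6·0 = 159 ≡ 3.
  S_1 = Σ v_i α_i r_i = 7·5·8 + 7·4·11 + 2·6·5 + 4·2·4 + 6·10·0 = 680 ≡ 4.
  α_i^2 mod 13 = [12, 3, 10, 4, 9].
  S_2 = Σ v_i α_i^2 r_i = 7·12·8 + 7·3·11 + 2·10·5 + 4·4·4 + 6·9·0 = 1067 ≡ 1.
  S = (3, 4, 1) ≠ 0, so r is not a codeword (an error is present).
Step 3: locate the error. For a single error e at position i, S_ℓ = v_i·e·α_i^ℓ, so α_err = S_1/S_0.
  S_0^{−1} = 3^{−1} = 9 (mod 13), so α_err = 4·9 = 36 ≡ 10 = α_5. Error position i = 5.
  Consistency check: S_2/S_1 = 1·10 = 10 ≡ 10 = α_err ✓ (single-error assumption holds).
Step 4: error magnitude e = S_0/v_5 = S_0·∏_{j≠5}(α_5 − α_j) = 3·11 = 33 ≡ 7 (mod 13).
Step 5: correct position 5: c_5 = r_5 − e = 0 − 7 ≡ 6 (mod 13). Hence c = [8, 11, 5, 4, 6].
  Check: interpolating c through the α_i gives m(x) = 10 + 10·x (degree < 2) with m(α_i) = c_i for every i, so c is indeed a codeword.


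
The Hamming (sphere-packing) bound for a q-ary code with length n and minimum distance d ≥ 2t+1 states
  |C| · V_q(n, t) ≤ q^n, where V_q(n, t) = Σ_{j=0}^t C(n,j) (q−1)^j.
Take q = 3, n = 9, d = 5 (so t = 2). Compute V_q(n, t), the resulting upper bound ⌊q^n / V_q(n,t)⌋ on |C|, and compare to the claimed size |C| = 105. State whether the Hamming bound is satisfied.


V_q(n, t) = 163, q^n = 19683, Hamming bound = 120, |C| = 105 ≤ bound (satisfied).

Step 1: Compute V_q(n, t) = Σ_{j=0}^2 C(n, j) (q−1)^j.
  j = 0: C(9,0)·(2)^0 = 1·1 = 1.
  j = 1: C(9,1)·(2)^1 = 9·2 = 18.
  j = 2: C(9,2)·(2)^2 = 36·4 = 144.
  V_q(n, t) = 1 + 18 + 144 = 163.
Step 2: q^n = 3^9 = 19683.
Step 3: Hamming bound ⌊q^n / V_q(n,t)⌋ = ⌊19683/163⌋ = 120.
Step 4: Compare |C| = 105 to 120: satisfied.
The claimed |C| lies below the Hamming bound.


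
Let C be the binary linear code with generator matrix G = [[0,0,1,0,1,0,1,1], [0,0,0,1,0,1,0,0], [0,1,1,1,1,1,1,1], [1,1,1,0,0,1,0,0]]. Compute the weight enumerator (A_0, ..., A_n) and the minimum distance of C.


Weight distribution: A_0 = 1, A_1 = 1, A_2 = 1, A_3 = 3, A_4 = 3, A_5 = 3, A_6 = 3, A_7 = 1. Minimum distance d = 1.

Enumerate all 2^4 = 16 messages m ∈ F_2^4.
For each, compute codeword c = mG in F_2^8, then tally its weight.
  m = 0000 → c = 00000000, weight = 0.
  m = 1000 → c = 00101011, weight = 4.
  m = 0100 → c = 00010100, weight = 2.
  m = 1100 → c = 00111111, weight = 6.
  m = 0010 → c = 01111111, weight = 7.
  m = 1010 → c = 01010100, weight = 3.
  m = 0110 → c = 01101011, weight = 5.
  m = 1110 → c = 01000000, weight = 1.
  m = 0001 → c = 11100100, weight = 4.
  m = 1001 → c = 11001111, weight = 6.
  m = 0101 → c = 11110000, weight = 4.
  m = 1101 → c = 11011011, weight = 6.
  m = 0011 → c = 10011011, weight = 5.
  m = 1011 → c = 10110000, weight = 3.
  m = 0111 → c = 10001111, weight = 5.
  m = 1111 → c = 10100100, weight = 3.
Tally weights:
  weight 0: 1 codewords.
  weight 1: 1 codewords.
  weight 2: 1 codewords.
  weight 3: 3 codewords.
  weight 4: 3 codewords.
  weight 5: 3 codewords.
  weight 6: 3 codewords.
  weight 7: 1 codewords.
Minimum distance d = smallest w > 0 with A_w > 0 = 1.
Sanity: Σ A_w = 16 = 2^4 = 16 ✓.


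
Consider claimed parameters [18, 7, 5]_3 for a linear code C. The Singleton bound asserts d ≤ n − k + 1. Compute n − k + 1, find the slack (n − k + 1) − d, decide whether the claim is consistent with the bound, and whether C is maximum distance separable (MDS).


Singleton RHS = n − k + 1 = 12, slack = 7, bound satisfied, not MDS.

Singleton bound: d ≤ n − k + 1.
Here n = 18, k = 7, so n − k + 1 = 12.
Given d = 5, check d ≤ 12: YES.
Slack = (n − k + 1) − d = 7.
The code is NOT MDS (slack = 7 > 0).
Description: the claimed parameters are [18, 7, 5]_3; such a code would be non-MDS.


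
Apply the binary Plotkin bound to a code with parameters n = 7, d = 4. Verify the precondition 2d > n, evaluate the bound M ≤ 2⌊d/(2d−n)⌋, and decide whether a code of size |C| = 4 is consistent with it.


Plotkin bound M ≤ 8; given |C| = 4 ≤ bound (satisfied).

Check applicability: 2d = 8, n = 7.
2d − n = 1 > 0, so Plotkin applies.
Compute d/(2d−n) = 4/1 ≈ 4.0000.
⌊d/(2d−n)⌋ = 4.
Plotkin bound: M ≤ 2·4 = 8.
Given |C| = 4, check: satisfied.
This |C| is below the Plotkin bound.


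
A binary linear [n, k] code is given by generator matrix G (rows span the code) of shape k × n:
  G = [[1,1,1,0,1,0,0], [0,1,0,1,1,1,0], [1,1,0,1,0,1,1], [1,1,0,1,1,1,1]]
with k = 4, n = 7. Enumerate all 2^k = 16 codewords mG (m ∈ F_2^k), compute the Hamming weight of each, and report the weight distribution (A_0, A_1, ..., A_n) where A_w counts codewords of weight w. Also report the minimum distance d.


Weight distribution: A_0 = 1, A_1 = 1, A_2 = 1, A_3 = 4, A_4 = 5, A_5 = 3, A_6 = 1. Minimum distance d = 1.

Enumerate all 2^4 = 16 messages m ∈ F_2^4.
For each, compute codeword c = mG in F_2^7, then tally its weight.
  m = 0000 → c = 0000000, weight = 0.
  m = 1000 → c = 1110100, weight = 4.
  m = 0100 → c = 0101110, weight = 4.
  m = 1100 → c = 1011010, weight = 4.
  m = 0010 → c = 1101011, weight = 5.
  m = 1010 → c = 0011111, weight = 5.
  m = 0110 → c = 1000101, weight = 3.
  m = 1110 → c = 0110001, weight = 3.
  m = 0001 → c = 1101111, weight = 6.
  m = 1001 → c = 0011011, weight = 4.
  m = 0101 → c = 1000001, weight = 2.
  m = 1101 → c = 0110101, weight = 4.
  m = 0011 → c = 0000100, weight = 1.
  m = 1011 → c = 1110000, weight = 3.
  m = 0111 → c = 0101010, weight = 3.
  m = 1111 → c = 1011110, weight = 5.
Tally weights:
  weight 0: 1 codewords.
  weight 1: 1 codewords.
  weight 2: 1 codewords.
  weight 3: 4 codewords.
  weight 4: 5 codewords.
  weight 5: 3 codewords.
  weight 6: 1 codewords.
Minimum distance d = smallest w > 0 with A_w > 0 = 1.
Sanity: Σ A_w = 16 = 2^4 = 16 ✓.


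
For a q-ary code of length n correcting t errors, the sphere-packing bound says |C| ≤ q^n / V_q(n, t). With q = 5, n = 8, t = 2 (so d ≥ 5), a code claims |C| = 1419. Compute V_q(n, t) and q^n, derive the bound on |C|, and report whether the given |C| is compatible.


V_q(n, t) = 481, q^n = 390625, Hamming bound = 812, |C| = 1419 > bound (violated).

Step 1: Compute V_q(n, t) = Σ_{j=0}^2 C(n, j) (q−1)^j.
  j = 0: C(8,0)·(4)^0 = 1·1 = 1.
  j = 1: C(8,1)·(4)^1 = 8·4 = 32.
  j = 2: C(8,2)·(4)^2 = 28·16 = 448.
  V_q(n, t) = 1 + 32 + 448 = 481.
Step 2: q^n = 5^8 = 390625.
Step 3: Hamming bound ⌊q^n / V_q(n,t)⌋ = ⌊390625/481⌋ = 812.
Step 4: Compare |C| = 1419 to 812: violated.
The claimed |C| lies above the Hamming bound, so no 5-ary code of length 8 with d ≥ 5 can have 1419 codewords.


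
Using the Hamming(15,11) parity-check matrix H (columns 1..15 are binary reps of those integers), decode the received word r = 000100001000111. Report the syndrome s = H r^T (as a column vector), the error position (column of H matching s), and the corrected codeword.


s = (0, 0, 0, 1)^T, error position = 1, corrected codeword c = 100100001000111

Compute s = H r^T mod 2 one row at a time:
  s_1 = 0 + 1 + 0 + 0 + 0 + 1 + 1 + 1 = 4 ≡ 0 (mod 2).
  s_2 = 1 + 0 + 0 + 0 + 0 + 1 + 1 + 1 = 4 ≡ 0 (mod 2).
  s_3 = 0 + 0 + 0 + 0 + 0 + 0 + 1 + 1 = 2 ≡ 0 (mod 2).
  s_4 = 0 + 0 + 0 + 0 + 1 + 0 + 1 + 1 = 3 ≡ 1 (mod 2).
s = (0, 0, 0, 1)^T — this equals column 1 of H (binary 0001), so error is at position 1.
Correct: flip bit 1 of r = 000100001000111 to get c = 100100001000111.


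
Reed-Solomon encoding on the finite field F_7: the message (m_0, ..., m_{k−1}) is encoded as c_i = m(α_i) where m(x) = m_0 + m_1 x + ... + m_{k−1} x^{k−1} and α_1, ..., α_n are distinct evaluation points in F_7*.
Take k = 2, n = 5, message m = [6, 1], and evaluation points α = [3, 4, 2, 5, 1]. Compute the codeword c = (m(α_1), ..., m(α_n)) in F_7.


c = [2, 3, 1, 4, 0]

Message polynomial: m(x) = 6 + 1·x (mod 7).
For each evaluation point α_i, compute m(α_i) mod 7:
  α_1 = 3: Horner steps 1 → 2, so m(3) = 2.
  α_2 = 4: Horner steps 1 → 3, so m(4) = 3.
  α_3 = 2: Horner steps 1 → 1, so m(2) = 1.
  α_4 = 5: Horner steps 1 → 4, so m(5) = 4.
  α_5 = 1: Horner steps 1 → 0, so m(1) = 0.
Codeword c = [2, 3, 1, 4, 0] ∈ F_7^5.


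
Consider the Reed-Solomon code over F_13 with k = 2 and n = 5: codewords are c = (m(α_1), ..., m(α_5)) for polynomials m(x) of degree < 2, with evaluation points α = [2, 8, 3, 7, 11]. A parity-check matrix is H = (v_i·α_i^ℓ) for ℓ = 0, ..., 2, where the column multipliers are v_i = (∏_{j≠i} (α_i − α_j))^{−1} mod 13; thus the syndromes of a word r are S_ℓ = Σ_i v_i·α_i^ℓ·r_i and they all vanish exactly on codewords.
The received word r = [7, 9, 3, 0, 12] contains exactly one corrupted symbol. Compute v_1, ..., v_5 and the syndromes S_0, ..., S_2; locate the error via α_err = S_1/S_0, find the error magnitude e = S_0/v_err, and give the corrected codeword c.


S = (9, 8, 10), error at position 5, error magnitude e = 2, c = [7, 9, 3, 0, 10].

Step 1: column multipliers v_i = (∏_{j≠i}(α_i − α_j))^{−1} mod 13.
  i = 1 (α = 2): (2−8)(2−3)(2−7)(2−11) = (−6)·(−1)·(−5)·(−9) = 270 ≡ 10, so v_1 = 10^{−1} = 4 (mod 13).
  i = 2 (α = 8): (8−2)(8−3)(8−7)(8−11) = 6·5·1·(−3) = −90 ≡ 1, so v_2 = 1^{−1} = 1 (mod 13).
  i = 3 (α = 3): (3−2)(3−8)(3−7)(3−11) = 1·(−5)·(−4)·(−8) = −160 ≡ 9, so v_3 = 9^{−1} = 3 (mod 13).
  i = 4 (α = 7): (7−2)(7−8)(7−3)(7−11) = 5·(−1)·4·(−4) = 80 ≡ 2, so v_4 = 2^{−1} = 7 (mod 13).
  i = 5 (α = 11): (11−2)(11−8)(11−3)(11−7) = 9·3·8·4 = 864 ≡ 6, so v_5 = 6^{−1} = 11 (mod 13).
  v = [4, 1, 3, 7, 11].
Step 2: syndromes of r = [7, 9, 3, 0, 12] (all sums mod 13).
  S_0 = Σ v_i r_i = 4·7 + 1·9 + 3·3 + 7·0 + 11·12 = 178 ≡ 9.
  S_1 = Σ v_i α_i r_i = 4·2·7 + 1·8·9 + 3·3·3 + 7·7·0 + 11·11·12 = 1607 ≡ 8.
  α_i^2 mod 13 = [4, 12, 9, 10, 4].
  S_2 = Σ v_i α_i^2 r_i = 4·4·7 + 1·12·9 + 3·9·3 + 7·10·0 + 11·4·12 = 829 ≡ 10.
  S = (9, 8, 10) ≠ 0, so r is not a codeword (an error is present).
Step 3: locate the error. For a single error e at position i, S_ℓ = v_i·e·α_i^ℓ, so α_err = S_1/S_0.
  S_0^{−1} = 9^{−1} = 3 (mod 13), so α_err = 8·3 = 24 ≡ 11 = α_5. Error position i = 5.
  Consistency check: S_2/S_1 = 10·5 = 50 ≡ 11 = α_err ✓ (single-error assumption holds).
Step 4: error magnitude e = S_0/v_5 = S_0·∏_{j≠5}(α_5 − α_j) = 9·6 = 54 ≡ 2 (mod 13).
Step 5: correct position 5: c_5 = r_5 − e = 12 − 2 ≡ 10 (mod 13). Hence c = [7, 9, 3, 0, 10].
  Check: interpolating c through the α_i gives m(x) = 2 + 9·x (degree < 2) with m(α_i) = c_i for every i, so c is indeed a codeword.
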